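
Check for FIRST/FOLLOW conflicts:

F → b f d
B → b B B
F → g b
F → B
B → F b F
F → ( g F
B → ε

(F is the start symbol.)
Yes. F → b f d with FOLLOW(F) on { 'b' }; F → g b with FOLLOW(F) on { 'g' }; F → '(' g F with FOLLOW(F) on { '(' }; B → b B B with FOLLOW(B) on { 'b' }; B → F b F with FOLLOW(B) on { '(', 'b', 'g' }

A FIRST/FOLLOW conflict occurs when a non-terminal N has a nullable alternative N → β (β ⇒* ε) and another alternative N → α with FIRST(α) ∩ FOLLOW(N) ≠ ∅: on such a lookahead the parser cannot decide between expanding α and letting N vanish via β.

Nullable non-terminals: B, F.
FIRST sets used below: FIRST(F) = { '(', 'b', 'g', ε }, FIRST(B) = { '(', 'b', 'g', ε }

B: nullable alternative(s) B → ε; FOLLOW(B) = { $, '(', 'b', 'g' }
  B → b B B: FIRST \ {ε} = { 'b' } — overlaps FOLLOW(B) on { 'b' }: CONFLICT
  B → F b F: FIRST \ {ε} = { '(', 'b', 'g' } — overlaps FOLLOW(B) on { '(', 'b', 'g' }: CONFLICT
  B → ε: FIRST \ {ε} = { } — this is the only nullable alternative, skip

F: nullable alternative(s) F → B; FOLLOW(F) = { $, '(', 'b', 'g' }
  F → b f d: FIRST \ {ε} = { 'b' } — overlaps FOLLOW(F) on { 'b' }: CONFLICT
  F → g b: FIRST \ {ε} = { 'g' } — overlaps FOLLOW(F) on { 'g' }: CONFLICT
  F → B: FIRST \ {ε} = { '(', 'b', 'g' } — this is the only nullable alternative, skip
  F → ( g F: FIRST \ {ε} = { '(' } — overlaps FOLLOW(F) on { '(' }: CONFLICT

So the grammar has 5 FIRST/FOLLOW conflicts (marked CONFLICT above).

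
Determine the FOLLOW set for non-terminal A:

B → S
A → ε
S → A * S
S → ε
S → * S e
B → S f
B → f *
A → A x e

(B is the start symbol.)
To compute FOLLOW(A), find every occurrence of A on a right-hand side N → α A β: add FIRST(β) \ {ε}, and if β is empty or nullable also add FOLLOW(N). Iterate to a fixed point.

In S → A * S: A is followed by '*' S, add FIRST('*' S) \ {ε} = { '*' }
In A → A x e: A is followed by x e, add FIRST(x e) \ {ε} = { 'x' }

Taking the union: FOLLOW(A) = { '*', 'x' }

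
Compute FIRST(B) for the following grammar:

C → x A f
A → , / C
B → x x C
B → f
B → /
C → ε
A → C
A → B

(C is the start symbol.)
To compute FIRST(B), examine every production with B on the left-hand side, reading each right-hand side left to right until a non-nullable symbol is reached.

From B → x x C:
  - x is a terminal: add 'x' and stop
From B → f:
  - f is a terminal: add 'f' and stop
From B → /:
  - '/' is a terminal: add '/' and stop

Collecting: FIRST(B) = { '/', 'f', 'x' }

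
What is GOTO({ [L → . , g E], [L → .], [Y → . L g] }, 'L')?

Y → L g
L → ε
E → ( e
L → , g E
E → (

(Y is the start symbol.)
{ [Y → L . g] }

GOTO(I, 'L') = CLOSURE({ [A → αX.β] : [A → α.Xβ] ∈ I, X = 'L' })

Items with dot before 'L', with the dot advanced:
  [Y → . L g] → [Y → L . g]
Closure adds nothing (no advanced item has the dot before a non-terminal).

GOTO = { [Y → L . g] }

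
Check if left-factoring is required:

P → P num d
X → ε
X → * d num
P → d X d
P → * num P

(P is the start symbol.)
Left-factoring is needed when two productions for the same non-terminal
share a common prefix on the right-hand side.

Productions for P:
  P → P num d
  P → d X d
  P → * num P
Productions for X:
  X → ε
  X → * d num

No common prefixes found.

Answer: No, left-factoring is not needed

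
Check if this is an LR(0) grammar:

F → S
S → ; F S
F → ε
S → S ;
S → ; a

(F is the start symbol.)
No. Shift-reduce conflict between [F → .] and [S → . ; F S]

Augment with F' → F and build the canonical LR(0) collection (I0 = CLOSURE({[F' → . F]}), then GOTO on every symbol after a dot until no new states appear). It has 8 states:
  I0: { [F → . S], [F → .], [F' → . F], [S → . ; F S], [S → . ; a], [S → . S ;] }  — shift, reduce
  I1: { [F → . S], [F → .], [S → . ; F S], [S → . ; a], [S → . S ;], [S → ; . F S], [S → ; . a] }  — shift, reduce
  I2: { [F' → F .] }  — accept
  I3: { [F → S .], [S → S . ;] }  — shift, reduce
  I4: { [S → S ; .] }  — reduce
  I5: { [S → . ; F S], [S → . ; a], [S → . S ;], [S → ; F . S] }  — shift
  I6: { [S → ; a .] }  — reduce
  I7: { [S → ; F S .], [S → S . ;] }  — shift, reduce

Conflict in state I0:
  Shift-reduce conflict between [F → .] and [S → . ; F S]
So the grammar is NOT LR(0).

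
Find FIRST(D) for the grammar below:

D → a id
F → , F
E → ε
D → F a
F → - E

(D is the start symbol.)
{ ',', '-', 'a' }

To compute FIRST(D), examine every production with D on the left-hand side, reading each right-hand side left to right until a non-nullable symbol is reached.

FIRST sets of the other non-terminals involved (by the same procedure, iterated to a fixed point):
  FIRST(F) = { ',', '-' }

From D → a id:
  - a is a terminal: add 'a' and stop
From D → F a:
  - F is a non-terminal: add FIRST(F) \ {ε} = { ',', '-' }
    F is not nullable, so stop

Collecting: FIRST(D) = { ',', '-', 'a' }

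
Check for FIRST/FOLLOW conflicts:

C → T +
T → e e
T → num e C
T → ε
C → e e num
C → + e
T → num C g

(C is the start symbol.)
A FIRST/FOLLOW conflict occurs when a non-terminal N has a nullable alternative N → β (β ⇒* ε) and another alternative N → α with FIRST(α) ∩ FOLLOW(N) ≠ ∅: on such a lookahead the parser cannot decide between expanding α and letting N vanish via β.

Nullable non-terminals: T.

T: nullable alternative(s) T → ε; FOLLOW(T) = { '+' }
  T → e e: FIRST \ {ε} = { 'e' } — disjoint from FOLLOW(T)
  T → num e C: FIRST \ {ε} = { 'num' } — disjoint from FOLLOW(T)
  T → ε: FIRST \ {ε} = { } — this is the only nullable alternative, skip
  T → num C g: FIRST \ {ε} = { 'num' } — disjoint from FOLLOW(T)

C has no nullable alternative, so no FIRST/FOLLOW check is needed there.

No FIRST/FOLLOW conflicts found.

Answer: No FIRST/FOLLOW conflicts.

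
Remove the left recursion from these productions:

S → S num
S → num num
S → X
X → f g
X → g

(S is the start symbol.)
S is directly left-recursive. The standard transformation for
  A → A α₁ | ... | A α_m | β₁ | ... | β_n
is
  A  → β₁ A' | ... | β_n A'
  A' → α₁ A' | ... | α_m A' | ε

S → num num becomes S → num num S'
S → X becomes S → X S'
S → S num becomes S' → num S'
Add S' → ε

Productions for other non-terminals are unchanged:
  X → f g
  X → g

Resulting grammar:
S → num num S'
S → X S'
S' → num S'
S' → ε
X → f g
X → g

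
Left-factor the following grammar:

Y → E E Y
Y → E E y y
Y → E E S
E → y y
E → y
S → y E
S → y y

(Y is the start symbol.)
Left-factoring transforms A → αβ₁ | αβ₂ into A → αA' and A' → β₁ | β₂
(α is the longest common prefix among the alternatives). Repeat until
no nonterminal has two alternatives with a common prefix.

Round 1: Y has alternatives sharing prefix 'E E'. Introduce Y': Y → E E Y'
  Add: Y' → Y
  Add: Y' → y y
  Add: Y' → S

Round 2: E has alternatives sharing prefix 'y'. Introduce E': E → y E'
  Add: E' → y
  Add: E' → ε

Round 3: S has alternatives sharing prefix 'y'. Introduce S': S → y S'
  Add: S' → E
  Add: S' → y

No remaining common prefixes — done.

Resulting grammar:
Y → E E Y'
Y' → Y
Y' → y y
Y' → S
E → y E'
E' → y
E' → ε
S → y S'
S' → E
S' → y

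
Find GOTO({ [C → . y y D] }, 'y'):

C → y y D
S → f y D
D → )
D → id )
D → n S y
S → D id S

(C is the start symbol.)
GOTO(I, 'y') = CLOSURE({ [A → αX.β] : [A → α.Xβ] ∈ I, X = 'y' })

Items with dot before 'y', with the dot advanced:
  [C → . y y D] → [C → y . y D]
Closure adds nothing (no advanced item has the dot before a non-terminal).

GOTO = { [C → y . y D] }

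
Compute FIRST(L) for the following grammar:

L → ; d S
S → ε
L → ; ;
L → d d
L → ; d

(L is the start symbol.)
{ ';', 'd' }

From L → ; d S:
  - ';' is a terminal: add ';' and stop
From L → ; ;:
  - ';' is a terminal: add ';' and stop
From L → d d:
  - d is a terminal: add 'd' and stop
From L → ; d:
  - ';' is a terminal: add ';' and stop

Collecting: FIRST(L) = { ';', 'd' }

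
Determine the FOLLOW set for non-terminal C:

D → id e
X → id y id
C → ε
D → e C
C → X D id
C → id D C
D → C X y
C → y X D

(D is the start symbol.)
To compute FOLLOW(C), find every occurrence of C on a right-hand side N → α C β: add FIRST(β) \ {ε}, and if β is empty or nullable also add FOLLOW(N). Iterate to a fixed point.

In D → e C: C is at the end, add FOLLOW(D)
In C → id D C: C is at the end; this adds FOLLOW(C) to itself — nothing new
In D → C X y: C is followed by X y, add FIRST(X y) \ {ε} = { 'id' }

The FOLLOW sets referred to above (computed the same way, to a fixed point):
  FOLLOW(D) = { $, 'id', 'y' }

Taking the union: FOLLOW(C) = { $, 'id', 'y' }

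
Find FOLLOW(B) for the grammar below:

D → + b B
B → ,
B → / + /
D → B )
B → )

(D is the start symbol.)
To compute FOLLOW(B), find every occurrence of B on a right-hand side N → α B β: add FIRST(β) \ {ε}, and if β is empty or nullable also add FOLLOW(N). Iterate to a fixed point.

In D → + b B: B is at the end, add FOLLOW(D)
In D → B ): B is followed by ')', add FIRST(')') \ {ε} = { ')' }

The FOLLOW sets referred to above (computed the same way, to a fixed point):
  FOLLOW(D) = { $ }

Taking the union: FOLLOW(B) = { $, ')' }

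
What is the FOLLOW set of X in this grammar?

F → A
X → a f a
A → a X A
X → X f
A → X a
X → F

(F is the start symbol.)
{ 'a', 'f' }

To compute FOLLOW(X), find every occurrence of X on a right-hand side N → α X β: add FIRST(β) \ {ε}, and if β is empty or nullable also add FOLLOW(N). Iterate to a fixed point.

In A → a X A: X is followed by A, add FIRST(A) \ {ε} = { 'a' }
In X → X f: X is followed by f, add FIRST(f) \ {ε} = { 'f' }
In A → X a: X is followed by a, add FIRST(a) \ {ε} = { 'a' }

Taking the union: FOLLOW(X) = { 'a', 'f' }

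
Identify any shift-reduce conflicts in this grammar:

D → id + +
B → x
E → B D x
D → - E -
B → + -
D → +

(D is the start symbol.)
A shift-reduce conflict occurs when an LR(0) state has both:
  - a complete (reduce) item [A → α .] (dot at the end), and
  - a shift item [B → β . c γ] (dot before a terminal).

Augment with D' → D and build the canonical LR(0) collection (I0 = CLOSURE({[D' → . D]}), then GOTO on every symbol after a dot until no new states appear). It has 15 states:
  I0: { [D → . +], [D → . - E -], [D → . id + +], [D' → . D] }  — shift
  I1: { [D → + .] }  — reduce
  I2: { [B → . + -], [B → . x], [D → - . E -], [E → . B D x] }  — shift
  I3: { [D' → D .] }  — accept
  I4: { [D → id . + +] }  — shift
  I5: { [D → id + . +] }  — shift
  I6: { [D → id + + .] }  — reduce
  I7: { [B → + . -] }  — shift
  I8: { [D → . +], [D → . - E -], [D → . id + +], [E → B . D x] }  — shift
  I9: { [D → - E . -] }  — shift
  I10: { [B → x .] }  — reduce
  I11: { [D → - E - .] }  — reduce
  I12: { [E → B D . x] }  — shift
  I13: { [E → B D x .] }  — reduce
  I14: { [B → + - .] }  — reduce

No state contains both a complete item and a shift item.

Answer: No shift-reduce conflicts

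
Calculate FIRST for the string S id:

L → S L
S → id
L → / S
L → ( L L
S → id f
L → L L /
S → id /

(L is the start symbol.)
FIRST sets of the non-terminals involved (from the grammar, by fixed-point iteration):
  FIRST(S) = { 'id' }

To compute FIRST(S id), process the symbols left to right:
Symbol S is a non-terminal. Add FIRST(S) \ {ε} = { 'id' }
S is not nullable (ε ∉ FIRST(S)), so stop here.
FIRST(S id) = { 'id' }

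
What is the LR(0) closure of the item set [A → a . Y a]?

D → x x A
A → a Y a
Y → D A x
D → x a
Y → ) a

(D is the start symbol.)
To compute CLOSURE, for each item [A → α.Bβ] where B is a non-terminal, add [B → .γ] for all productions B → γ; repeat for the newly added items until nothing changes.

Start with: [A → a . Y a]
  [A → a . Y a] has the dot before Y: add [Y → . D A x], [Y → . ) a]
  [Y → . D A x] has the dot before D: add [D → . x x A], [D → . x a]
No further items can be added.

CLOSURE = { [A → a . Y a], [D → . x a], [D → . x x A], [Y → . ) a], [Y → . D A x] }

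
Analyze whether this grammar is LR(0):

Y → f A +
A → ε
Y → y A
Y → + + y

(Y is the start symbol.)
Yes, the grammar is LR(0)

A grammar is LR(0) if no state in the canonical LR(0) collection has:
  - both a shift item (dot before a terminal) and a complete item (shift-reduce conflict), or
  - two or more complete items (reduce-reduce conflict; the accept item [Y' → Y .] counts as a complete item here).

Augment with Y' → Y and build the canonical LR(0) collection (I0 = CLOSURE({[Y' → . Y]}), then GOTO on every symbol after a dot until no new states appear). It has 10 states:
  I0: { [Y → . + + y], [Y → . f A +], [Y → . y A], [Y' → . Y] }  — shift
  I1: { [Y → + . + y] }  — shift
  I2: { [Y' → Y .] }  — accept
  I3: { [A → .], [Y → f . A +] }  — reduce
  I4: { [A → .], [Y → y . A] }  — reduce
  I5: { [Y → y A .] }  — reduce
  I6: { [Y → f A . +] }  — shift
  I7: { [Y → f A + .] }  — reduce
  I8: { [Y → + + . y] }  — shift
  I9: { [Y → + + y .] }  — reduce

Every state is either a pure shift/goto state or contains exactly one complete item and nothing to shift — no conflicts. The grammar is LR(0).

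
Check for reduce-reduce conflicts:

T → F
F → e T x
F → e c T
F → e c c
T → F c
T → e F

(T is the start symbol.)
A reduce-reduce conflict occurs when an LR(0) state has two complete items [A → α .] and [B → β .] — both call for a reduction, and with no lookahead the parser cannot choose between them.

Augment with T' → T and build the canonical LR(0) collection (I0 = CLOSURE({[T' → . T]}), then GOTO on every symbol after a dot until no new states appear). It has 11 states:
  I0: { [F → . e T x], [F → . e c T], [F → . e c c], [T → . F c], [T → . F], [T → . e F], [T' → . T] }  — shift
  I1: { [T → F . c], [T → F .] }  — shift, reduce
  I2: { [T' → T .] }  — accept
  I3: { [F → . e T x], [F → . e c T], [F → . e c c], [F → e . T x], [F → e . c T], [F → e . c c], [T → . F c], [T → . F], [T → . e F], [T → e . F] }  — shift
  I4: { [T → F . c], [T → F .], [T → e F .] }  — shift, 2 reduces
  I5: { [F → e T . x] }  — shift
  I6: { [F → . e T x], [F → . e c T], [F → . e c c], [F → e c . T], [F → e c . c], [T → . F c], [T → . F], [T → . e F] }  — shift
  I7: { [F → e c T .] }  — reduce
  I8: { [F → e c c .] }  — reduce
  I9: { [F → e T x .] }  — reduce
  I10: { [T → F c .] }  — reduce

I4 contains complete items [T → F .], [T → e F .] — reduce-reduce conflict.

Answer: Yes — I4: [T → F .] vs [T → e F .]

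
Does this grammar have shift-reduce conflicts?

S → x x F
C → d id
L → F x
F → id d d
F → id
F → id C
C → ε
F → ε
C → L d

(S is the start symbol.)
A shift-reduce conflict occurs when an LR(0) state has both:
  - a complete (reduce) item [A → α .] (dot at the end), and
  - a shift item [B → β . c γ] (dot before a terminal).

Augment with S' → S and build the canonical LR(0) collection (I0 = CLOSURE({[S' → . S]}), then GOTO on every symbol after a dot until no new states appear). It has 14 states:
  I0: { [S → . x x F], [S' → . S] }  — shift
  I1: { [S' → S .] }  — accept
  I2: { [S → x . x F] }  — shift
  I3: { [F → . id C], [F → . id d d], [F → . id], [F → .], [S → x x . F] }  — shift, reduce
  I4: { [S → x x F .] }  — reduce
  I5: { [C → . L d], [C → . d id], [C → .], [F → . id C], [F → . id d d], [F → . id], [F → .], [F → id . C], [F → id . d d], [F → id .], [L → . F x] }  — shift, 3 reduces
  I6: { [F → id C .] }  — reduce
  I7: { [L → F . x] }  — shift
  I8: { [C → L . d] }  — shift
  I9: { [C → d . id], [F → id d . d] }  — shift
  I10: { [F → id d d .] }  — reduce
  I11: { [C → d id .] }  — reduce
  I12: { [C → L d .] }  — reduce
  I13: { [L → F x .] }  — reduce

I3 contains reduce item [F → .] and shift items [F → . id], [F → . id C], [F → . id d d] — shift-reduce conflict.
I5 contains reduce items [C → .], [F → .], [F → id .] and shift items [C → . d id], [F → . id], [F → . id C], [F → . id d d], [F → id . d d] — shift-reduce conflict.

Answer: Yes — I3: [F → .] vs [F → . id]; I5: [C → .] vs [C → . d id]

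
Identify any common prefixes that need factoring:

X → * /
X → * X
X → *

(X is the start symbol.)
Left-factoring is needed when two productions for the same non-terminal
share a common prefix on the right-hand side.

Productions for X:
  X → * /
  X → * X
  X → *

Found common prefix '*' in productions for X

Answer: Yes, X has productions with common prefix '*'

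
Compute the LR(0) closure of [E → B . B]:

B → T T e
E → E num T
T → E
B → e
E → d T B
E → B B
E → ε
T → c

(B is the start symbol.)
{ [B → . T T e], [B → . e], [E → . B B], [E → . E num T], [E → . d T B], [E → .], [E → B . B], [T → . E], [T → . c] }

Start with: [E → B . B]
  [E → B . B] has the dot before B: add [B → . T T e], [B → . e]
  [B → . T T e] has the dot before T: add [T → . E], [T → . c]
  [T → . E] has the dot before E: add [E → . E num T], [E → . d T B], [E → . B B], [E → .]
No further items can be added.

CLOSURE = { [B → . T T e], [B → . e], [E → . B B], [E → . E num T], [E → . d T B], [E → .], [E → B . B], [T → . E], [T → . c] }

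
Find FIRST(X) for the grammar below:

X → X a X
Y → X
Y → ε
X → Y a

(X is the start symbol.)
{ 'a' }

To compute FIRST(X), examine every production with X on the left-hand side, reading each right-hand side left to right until a non-nullable symbol is reached.

FIRST sets of the other non-terminals involved (by the same procedure, iterated to a fixed point):
  FIRST(Y) = { 'a', ε }

From X → X a X:
  - X is the symbol being defined: contributes nothing new
    X is not nullable, so stop
From X → Y a:
  - Y is a non-terminal: add FIRST(Y) \ {ε} = { 'a' }
    Y is nullable, so continue to the next symbol
  - a is a terminal: add 'a' and stop

Collecting: FIRST(X) = { 'a' }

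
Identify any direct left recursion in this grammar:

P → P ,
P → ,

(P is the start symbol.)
Yes, P is left-recursive

Direct left recursion occurs when N → N α for some non-terminal N (the right-hand side begins with the left-hand side itself).

P → P ,: LEFT RECURSIVE (starts with P)
P → ,: starts with ','

The grammar has direct left recursion on: P.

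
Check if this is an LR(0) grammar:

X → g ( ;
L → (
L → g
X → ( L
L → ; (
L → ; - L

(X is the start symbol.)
Augment with X' → X and build the canonical LR(0) collection (I0 = CLOSURE({[X' → . X]}), then GOTO on every symbol after a dot until no new states appear). It has 13 states:
  I0: { [X → . ( L], [X → . g ( ;], [X' → . X] }  — shift
  I1: { [L → . (], [L → . ; (], [L → . ; - L], [L → . g], [X → ( . L] }  — shift
  I2: { [X' → X .] }  — accept
  I3: { [X → g . ( ;] }  — shift
  I4: { [X → g ( . ;] }  — shift
  I5: { [X → g ( ; .] }  — reduce
  I6: { [L → ( .] }  — reduce
  I7: { [L → ; . (], [L → ; . - L] }  — shift
  I8: { [X → ( L .] }  — reduce
  I9: { [L → g .] }  — reduce
  I10: { [L → ; ( .] }  — reduce
  I11: { [L → . (], [L → . ; (], [L → . ; - L], [L → . g], [L → ; - . L] }  — shift
  I12: { [L → ; - L .] }  — reduce

Every state is either a pure shift/goto state or contains exactly one complete item and nothing to shift — no conflicts. The grammar is LR(0).

Answer: Yes, the grammar is LR(0)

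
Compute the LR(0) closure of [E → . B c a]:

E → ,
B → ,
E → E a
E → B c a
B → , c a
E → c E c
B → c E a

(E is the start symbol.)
Start with: [E → . B c a]
  [E → . B c a] has the dot before B: add [B → . ,], [B → . , c a], [B → . c E a]
No further items can be added.

CLOSURE = { [B → . , c a], [B → . ,], [B → . c E a], [E → . B c a] }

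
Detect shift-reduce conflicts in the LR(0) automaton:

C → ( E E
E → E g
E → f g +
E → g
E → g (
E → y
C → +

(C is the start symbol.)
Augment with C' → C and build the canonical LR(0) collection (I0 = CLOSURE({[C' → . C]}), then GOTO on every symbol after a dot until no new states appear). It has 14 states:
  I0: { [C → . ( E E], [C → . +], [C' → . C] }  — shift
  I1: { [C → ( . E E], [E → . E g], [E → . f g +], [E → . g (], [E → . g], [E → . y] }  — shift
  I2: { [C → + .] }  — reduce
  I3: { [C' → C .] }  — accept
  I4: { [C → ( E . E], [E → . E g], [E → . f g +], [E → . g (], [E → . g], [E → . y], [E → E . g] }  — shift
  I5: { [E → f . g +] }  — shift
  I6: { [E → g . (], [E → g .] }  — shift, reduce
  I7: { [E → y .] }  — reduce
  I8: { [E → g ( .] }  — reduce
  I9: { [E → f g . +] }  — shift
  I10: { [E → f g + .] }  — reduce
  I11: { [C → ( E E .], [E → E . g] }  — shift, reduce
  I12: { [E → E g .], [E → g . (], [E → g .] }  — shift, 2 reduces
  I13: { [E → E g .] }  — reduce

I6 contains reduce item [E → g .] and shift item [E → g . (] — shift-reduce conflict.
I11 contains reduce item [C → ( E E .] and shift item [E → E . g] — shift-reduce conflict.
I12 contains reduce items [E → E g .], [E → g .] and shift item [E → g . (] — shift-reduce conflict.

Answer: Yes — I6: [E → g .] vs [E → g . (]; I11: [C → ( E E .] vs [E → E . g]; I12: [E → E g .] vs [E → g . (]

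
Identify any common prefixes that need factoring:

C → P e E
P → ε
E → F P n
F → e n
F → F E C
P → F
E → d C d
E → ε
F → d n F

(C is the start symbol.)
No, left-factoring is not needed

Left-factoring is needed when two productions for the same non-terminal
share a common prefix on the right-hand side.

Productions for P:
  P → ε
  P → F
Productions for E:
  E → F P n
  E → d C d
  E → ε
Productions for F:
  F → e n
  F → F E C
  F → d n F

No common prefixes found.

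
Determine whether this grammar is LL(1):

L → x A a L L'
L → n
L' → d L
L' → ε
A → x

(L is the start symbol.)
A grammar is LL(1) if for each non-terminal N with multiple productions, the predict sets of those productions are pairwise disjoint, where PREDICT(N → α) = (FIRST(α) \ {ε}) ∪ (FOLLOW(N) if α ⇒* ε).

Relevant sets:
  FOLLOW(L') = { $, 'd' }

For L:
  PREDICT(L → x A a L L') = { 'x' }
  PREDICT(L → n) = { 'n' }
For L':
  PREDICT(L' → d L) = { 'd' }
  PREDICT(L' → ε) = { $, 'd' }
A has a single production, so nothing to check there.

Conflict found: Predict set conflict for L': { 'd' }
The grammar is NOT LL(1).

Answer: No. Predict set conflict for L': { 'd' }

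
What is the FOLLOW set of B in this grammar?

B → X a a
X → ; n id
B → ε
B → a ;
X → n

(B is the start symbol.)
To compute FOLLOW(B), find every occurrence of B on a right-hand side N → α B β: add FIRST(β) \ {ε}, and if β is empty or nullable also add FOLLOW(N). Iterate to a fixed point.

B is the start symbol, so $ ∈ FOLLOW(B).
B does not occur on any right-hand side.

Taking the union: FOLLOW(B) = { $ }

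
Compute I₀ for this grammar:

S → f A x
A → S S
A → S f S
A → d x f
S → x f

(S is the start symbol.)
First, augment the grammar with S' → S
I₀ = CLOSURE({ [S' → . S] }):
  [S' → . S] has the dot before S: add [S → . f A x], [S → . x f]
No further items can be added.

I₀ = { [S → . f A x], [S → . x f], [S' → . S] }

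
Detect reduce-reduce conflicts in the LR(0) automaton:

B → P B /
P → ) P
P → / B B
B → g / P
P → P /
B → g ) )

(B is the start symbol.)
No reduce-reduce conflicts

Augment with B' → B and build the canonical LR(0) collection (I0 = CLOSURE({[B' → . B]}), then GOTO on every symbol after a dot until no new states appear). It has 17 states:
  I0: { [B → . P B /], [B → . g ) )], [B → . g / P], [B' → . B], [P → . ) P], [P → . / B B], [P → . P /] }  — shift
  I1: { [P → ) . P], [P → . ) P], [P → . / B B], [P → . P /] }  — shift
  I2: { [B → . P B /], [B → . g ) )], [B → . g / P], [P → . ) P], [P → . / B B], [P → . P /], [P → / . B B] }  — shift
  I3: { [B' → B .] }  — accept
  I4: { [B → . P B /], [B → . g ) )], [B → . g / P], [B → P . B /], [P → . ) P], [P → . / B B], [P → . P /], [P → P . /] }  — shift
  I5: { [B → g . ) )], [B → g . / P] }  — shift
  I6: { [B → g ) . )] }  — shift
  I7: { [B → g / . P], [P → . ) P], [P → . / B B], [P → . P /] }  — shift
  I8: { [B → g / P .], [P → P . /] }  — shift, reduce
  I9: { [P → P / .] }  — reduce
  I10: { [B → g ) ) .] }  — reduce
  I11: { [B → . P B /], [B → . g ) )], [B → . g / P], [P → . ) P], [P → . / B B], [P → . P /], [P → / . B B], [P → P / .] }  — shift, reduce
  I12: { [B → P B . /] }  — shift
  I13: { [B → P B / .] }  — reduce
  I14: { [B → . P B /], [B → . g ) )], [B → . g / P], [P → . ) P], [P → . / B B], [P → . P /], [P → / B . B] }  — shift
  I15: { [P → / B B .] }  — reduce
  I16: { [P → ) P .], [P → P . /] }  — shift, reduce

No state contains more than one complete item.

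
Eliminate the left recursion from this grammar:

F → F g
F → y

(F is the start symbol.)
F is directly left-recursive. The standard transformation for
  A → A α₁ | ... | A α_m | β₁ | ... | β_n
is
  A  → β₁ A' | ... | β_n A'
  A' → α₁ A' | ... | α_m A' | ε

F → y becomes F → y F'
F → F g becomes F' → g F'
Add F' → ε

Resulting grammar:
F → y F'
F' → g F'
F' → ε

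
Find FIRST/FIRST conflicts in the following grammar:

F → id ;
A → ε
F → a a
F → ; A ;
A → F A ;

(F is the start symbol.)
FIRST sets of the non-terminals at (or reachable through a nullable prefix from) the front of some alternative:
  FIRST(F) = { ';', 'a', 'id' }

Productions for F:
  F → id ;: FIRST = { 'id' }
  F → a a: FIRST = { 'a' }
  F → ; A ;: FIRST = { ';' }
Productions for A:
  A → ε: FIRST = { ε }
  A → F A ;: FIRST = { ';', 'a', 'id' }

All alternatives of each non-terminal have pairwise disjoint FIRST sets.

Answer: No FIRST/FIRST conflicts.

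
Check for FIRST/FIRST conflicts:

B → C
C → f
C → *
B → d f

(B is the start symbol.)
FIRST sets of the non-terminals at (or reachable through a nullable prefix from) the front of some alternative:
  FIRST(C) = { '*', 'f' }

Productions for B:
  B → C: FIRST = { '*', 'f' }
  B → d f: FIRST = { 'd' }
Productions for C:
  C → f: FIRST = { 'f' }
  C → *: FIRST = { '*' }

All alternatives of each non-terminal have pairwise disjoint FIRST sets.

Answer: No FIRST/FIRST conflicts.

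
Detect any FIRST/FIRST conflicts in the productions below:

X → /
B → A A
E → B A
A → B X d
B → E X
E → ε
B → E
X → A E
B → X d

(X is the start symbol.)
Yes. X → '/' / X → A E on { '/' }; B → A A / B → E X on { '/' }; B → A A / B → E on { '/' }; B → A A / B → X d on { '/' }; B → E X / B → E on { '/' }; B → E X / B → X d on { '/' }; B → E / B → X d on { '/' }

A FIRST/FIRST conflict occurs when two productions N → α and N → β for the same non-terminal have FIRST(α) ∩ FIRST(β) ≠ ∅ (with ε ∈ FIRST of a nullable right-hand side, so two nullable alternatives also conflict).

FIRST sets of the non-terminals at (or reachable through a nullable prefix from) the front of some alternative:
  FIRST(A) = { '/' }
  FIRST(E) = { '/', ε }
  FIRST(X) = { '/' }
  FIRST(B) = { '/', ε }

Productions for X:
  X → /: FIRST = { '/' }
  X → A E: FIRST = { '/' }
Productions for B:
  B → A A: FIRST = { '/' }
  B → E X: FIRST = { '/' }
  B → E: FIRST = { '/', ε }
  B → X d: FIRST = { '/' }
Productions for E:
  E → B A: FIRST = { '/' }
  E → ε: FIRST = { ε }
A has only one production, so no FIRST/FIRST conflict is possible there.

Conflict for X: X → / and X → A E
  Overlap: { '/' }
Conflict for B: B → A A and B → E X
  Overlap: { '/' }
Conflict for B: B → A A and B → E
  Overlap: { '/' }
Conflict for B: B → A A and B → X d
  Overlap: { '/' }
Conflict for B: B → E X and B → E
  Overlap: { '/' }
Conflict for B: B → E X and B → X d
  Overlap: { '/' }
Conflict for B: B → E and B → X d
  Overlap: { '/' }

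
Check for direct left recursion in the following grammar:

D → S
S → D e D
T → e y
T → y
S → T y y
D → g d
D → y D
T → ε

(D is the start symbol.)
No direct left recursion

Direct left recursion occurs when N → N α for some non-terminal N (the right-hand side begins with the left-hand side itself).

D → S: starts with S
S → D e D: starts with D
T → e y: starts with e
T → y: starts with y
S → T y y: starts with T
D → g d: starts with g
D → y D: starts with y
T → ε: starts with ε

No direct left recursion found.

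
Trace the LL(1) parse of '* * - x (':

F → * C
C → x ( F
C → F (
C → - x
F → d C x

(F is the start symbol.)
Stack is shown with the top on the left.

Stack    Input        Action
----------------------------
F $      * * - x ( $  output F → * C
* C $    * * - x ( $  match '*'
C $      * - x ( $    output C → F (
F ( $    * - x ( $    output F → * C
* C ( $  * - x ( $    match '*'
C ( $    - x ( $      output C → - x
- x ( $  - x ( $      match '-'
x ( $    x ( $        match 'x'
( $      ( $          match '('
$        $            accept

The string is accepted.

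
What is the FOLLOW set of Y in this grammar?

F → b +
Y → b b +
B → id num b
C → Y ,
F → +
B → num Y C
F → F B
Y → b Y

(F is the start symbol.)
{ ',', 'b' }

In C → Y ,: Y is followed by ',', add FIRST(',') \ {ε} = { ',' }
In B → num Y C: Y is followed by C, add FIRST(C) \ {ε} = { 'b' }
In Y → b Y: Y is at the end; this adds FOLLOW(Y) to itself — nothing new

Taking the union: FOLLOW(Y) = { ',', 'b' }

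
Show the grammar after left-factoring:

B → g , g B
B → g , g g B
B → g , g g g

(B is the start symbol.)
Left-factoring transforms A → αβ₁ | αβ₂ into A → αA' and A' → β₁ | β₂
(α is the longest common prefix among the alternatives). Repeat until
no nonterminal has two alternatives with a common prefix.

Round 1: B has alternatives sharing prefix 'g , g'. Introduce B': B → g , g B'
  Add: B' → B
  Add: B' → g B
  Add: B' → g g

Round 2: B' has alternatives sharing prefix 'g'. Introduce B'': B' → g B''
  Add: B'' → B
  Add: B'' → g

No remaining common prefixes — done.

Resulting grammar:
B → g , g B'
B' → B
B' → g B''
B'' → B
B'' → g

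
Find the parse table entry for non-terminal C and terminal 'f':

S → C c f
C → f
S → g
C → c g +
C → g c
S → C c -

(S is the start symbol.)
To find M[C, 'f'], we find productions for C where 'f' is in the predict set (PREDICT(N → α) = (FIRST(α) \ {ε}) ∪ (FOLLOW(N) if α ⇒* ε)).

C → f: PREDICT = { 'f' }
  'f' is in predict set, so this production goes in M[C, 'f']
C → c g +: PREDICT = { 'c' }
C → g c: PREDICT = { 'g' }

M[C, 'f'] = C → f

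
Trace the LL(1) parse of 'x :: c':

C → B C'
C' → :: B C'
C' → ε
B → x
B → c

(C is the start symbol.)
LL(1) parsing maintains a stack (initially the start symbol over $) and the input. At each step: if the stack top is a terminal, match it against the current input token; if it is a non-terminal N, replace it with the RHS of M[N, lookahead] (the unique production whose predict set contains the lookahead).

Stack is shown with the top on the left.

Stack      Input     Action
---------------------------
C $        x :: c $  output C → B C'
B C' $     x :: c $  output B → x
x C' $     x :: c $  match 'x'
C' $       :: c $    output C' → :: B C'
:: B C' $  :: c $    match '::'
B C' $     c $       output B → c
c C' $     c $       match 'c'
C' $       $         output C' → ε
$          $         accept

The string is accepted.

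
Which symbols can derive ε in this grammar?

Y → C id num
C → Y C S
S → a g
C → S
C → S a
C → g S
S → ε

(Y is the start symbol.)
A non-terminal is nullable if it can derive ε (the empty string): either it has an ε-production, or it has a production whose right-hand side consists entirely of nullable non-terminals.

ε-productions: S → ε
So S is immediately nullable.
C → S: every symbol on the right is nullable, so C is nullable too.
No further non-terminal can be added: every production for the remaining non-terminals contains a terminal or a non-nullable non-terminal.
Nullable = { 'C', 'S' }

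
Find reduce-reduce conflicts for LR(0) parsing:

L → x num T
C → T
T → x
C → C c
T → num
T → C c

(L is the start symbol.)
Yes — I5: [C → T .] vs [L → x num T .]; I8: [C → C c .] vs [T → C c .]

Augment with L' → L and build the canonical LR(0) collection (I0 = CLOSURE({[L' → . L]}), then GOTO on every symbol after a dot until no new states appear). It has 9 states:
  I0: { [L → . x num T], [L' → . L] }  — shift
  I1: { [L' → L .] }  — accept
  I2: { [L → x . num T] }  — shift
  I3: { [C → . C c], [C → . T], [L → x num . T], [T → . C c], [T → . num], [T → . x] }  — shift
  I4: { [C → C . c], [T → C . c] }  — shift
  I5: { [C → T .], [L → x num T .] }  — 2 reduces
  I6: { [T → num .] }  — reduce
  I7: { [T → x .] }  — reduce
  I8: { [C → C c .], [T → C c .] }  — 2 reduces

I5 contains complete items [C → T .], [L → x num T .] — reduce-reduce conflict.
I8 contains complete items [C → C c .], [T → C c .] — reduce-reduce conflict.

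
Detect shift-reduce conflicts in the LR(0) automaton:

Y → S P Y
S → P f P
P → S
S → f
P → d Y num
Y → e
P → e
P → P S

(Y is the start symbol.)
Yes — I2: [P → S .] vs [P → . d Y num]; I12: [P → P S .] vs [P → . d Y num]; I14: [S → f .] vs [P → . d Y num]; I15: [S → P f P .] vs [P → . d Y num]

Augment with Y' → Y and build the canonical LR(0) collection (I0 = CLOSURE({[Y' → . Y]}), then GOTO on every symbol after a dot until no new states appear). It has 17 states:
  I0: { [P → . P S], [P → . S], [P → . d Y num], [P → . e], [S → . P f P], [S → . f], [Y → . S P Y], [Y → . e], [Y' → . Y] }  — shift
  I1: { [P → . P S], [P → . S], [P → . d Y num], [P → . e], [P → P . S], [S → . P f P], [S → . f], [S → P . f P] }  — shift
  I2: { [P → . P S], [P → . S], [P → . d Y num], [P → . e], [P → S .], [S → . P f P], [S → . f], [Y → S . P Y] }  — shift, reduce
  I3: { [Y' → Y .] }  — accept
  I4: { [P → . P S], [P → . S], [P → . d Y num], [P → . e], [P → d . Y num], [S → . P f P], [S → . f], [Y → . S P Y], [Y → . e] }  — shift
  I5: { [P → e .], [Y → e .] }  — 2 reduces
  I6: { [S → f .] }  — reduce
  I7: { [P → d Y . num] }  — shift
  I8: { [P → d Y num .] }  — reduce
  I9: { [P → . P S], [P → . S], [P → . d Y num], [P → . e], [P → P . S], [S → . P f P], [S → . f], [S → P . f P], [Y → . S P Y], [Y → . e], [Y → S P . Y] }  — shift
  I10: { [P → S .] }  — reduce
  I11: { [P → e .] }  — reduce
  I12: { [P → . P S], [P → . S], [P → . d Y num], [P → . e], [P → P S .], [P → S .], [S → . P f P], [S → . f], [Y → S . P Y] }  — shift, 2 reduces
  I13: { [Y → S P Y .] }  — reduce
  I14: { [P → . P S], [P → . S], [P → . d Y num], [P → . e], [S → . P f P], [S → . f], [S → P f . P], [S → f .] }  — shift, reduce
  I15: { [P → . P S], [P → . S], [P → . d Y num], [P → . e], [P → P . S], [S → . P f P], [S → . f], [S → P . f P], [S → P f P .] }  — shift, reduce
  I16: { [P → P S .], [P → S .] }  — 2 reduces

I2 contains reduce item [P → S .] and shift items [P → . d Y num], [P → . e], [S → . f] — shift-reduce conflict.
I12 contains reduce items [P → P S .], [P → S .] and shift items [P → . d Y num], [P → . e], [S → . f] — shift-reduce conflict.
I14 contains reduce item [S → f .] and shift items [P → . d Y num], [P → . e], [S → . f] — shift-reduce conflict.
I15 contains reduce item [S → P f P .] and shift items [P → . d Y num], [P → . e], [S → P . f P], [S → . f] — shift-reduce conflict.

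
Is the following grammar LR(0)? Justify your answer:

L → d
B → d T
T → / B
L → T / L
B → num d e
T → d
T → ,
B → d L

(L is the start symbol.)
A grammar is LR(0) if no state in the canonical LR(0) collection has:
  - both a shift item (dot before a terminal) and a complete item (shift-reduce conflict), or
  - two or more complete items (reduce-reduce conflict; the accept item [L' → L .] counts as a complete item here).

Augment with L' → L and build the canonical LR(0) collection (I0 = CLOSURE({[L' → . L]}), then GOTO on every symbol after a dot until no new states appear). It has 15 states:
  I0: { [L → . T / L], [L → . d], [L' → . L], [T → . ,], [T → . / B], [T → . d] }  — shift
  I1: { [T → , .] }  — reduce
  I2: { [B → . d L], [B → . d T], [B → . num d e], [T → / . B] }  — shift
  I3: { [L' → L .] }  — accept
  I4: { [L → T . / L] }  — shift
  I5: { [L → d .], [T → d .] }  — 2 reduces
  I6: { [L → . T / L], [L → . d], [L → T / . L], [T → . ,], [T → . / B], [T → . d] }  — shift
  I7: { [L → T / L .] }  — reduce
  I8: { [T → / B .] }  — reduce
  I9: { [B → d . L], [B → d . T], [L → . T / L], [L → . d], [T → . ,], [T → . / B], [T → . d] }  — shift
  I10: { [B → num . d e] }  — shift
  I11: { [B → num d . e] }  — shift
  I12: { [B → num d e .] }  — reduce
  I13: { [B → d L .] }  — reduce
  I14: { [B → d T .], [L → T . / L] }  — shift, reduce

Conflict in state I5:
  Reduce-reduce conflict: [L → d .] and [T → d .]
So the grammar is NOT LR(0).

Answer: No. Reduce-reduce conflict: [L → d .] and [T → d .]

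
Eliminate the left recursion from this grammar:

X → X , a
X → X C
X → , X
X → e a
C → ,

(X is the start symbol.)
X → , X X'
X → e a X'
X' → , a X'
X' → C X'
X' → ε
C → ,

X is directly left-recursive. The standard transformation for
  A → A α₁ | ... | A α_m | β₁ | ... | β_n
is
  A  → β₁ A' | ... | β_n A'
  A' → α₁ A' | ... | α_m A' | ε

X → , X becomes X → , X X'
X → e a becomes X → e a X'
X → X , a becomes X' → , a X'
X → X C becomes X' → C X'
Add X' → ε

Productions for other non-terminals are unchanged:
  C → ,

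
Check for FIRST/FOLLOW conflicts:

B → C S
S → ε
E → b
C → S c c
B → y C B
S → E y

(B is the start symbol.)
A FIRST/FOLLOW conflict occurs when a non-terminal N has a nullable alternative N → β (β ⇒* ε) and another alternative N → α with FIRST(α) ∩ FOLLOW(N) ≠ ∅: on such a lookahead the parser cannot decide between expanding α and letting N vanish via β.

Nullable non-terminals: S.
FIRST sets used below: FIRST(E) = { 'b' }

S: nullable alternative(s) S → ε; FOLLOW(S) = { $, 'c' }
  S → ε: FIRST \ {ε} = { } — this is the only nullable alternative, skip
  S → E y: FIRST \ {ε} = { 'b' } — disjoint from FOLLOW(S)

B, C, E have no nullable alternative, so no FIRST/FOLLOW check is needed there.

No FIRST/FOLLOW conflicts found.

Answer: No FIRST/FOLLOW conflicts.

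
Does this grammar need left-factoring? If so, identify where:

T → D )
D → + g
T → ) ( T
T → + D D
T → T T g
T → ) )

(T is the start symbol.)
Yes, T has productions with common prefix ')'

Left-factoring is needed when two productions for the same non-terminal
share a common prefix on the right-hand side.

Productions for T:
  T → D )
  T → ) ( T
  T → + D D
  T → T T g
  T → ) )

Found common prefix ')' in productions for T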